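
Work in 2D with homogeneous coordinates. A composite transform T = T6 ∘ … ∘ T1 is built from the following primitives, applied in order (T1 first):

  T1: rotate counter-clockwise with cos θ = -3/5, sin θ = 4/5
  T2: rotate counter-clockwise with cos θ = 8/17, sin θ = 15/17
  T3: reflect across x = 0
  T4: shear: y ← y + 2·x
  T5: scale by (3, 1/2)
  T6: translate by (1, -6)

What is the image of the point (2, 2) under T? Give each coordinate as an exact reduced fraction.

T1 rotate counter-clockwise with cos θ = -3/5, sin θ = 4/5: (2, 2) → (-14/5, 2/5)
T2 rotate counter-clockwise with cos θ = 8/17, sin θ = 15/17: (-14/5, 2/5) → (-142/85, -194/85)
T3 reflect across x = 0: (-142/85, -194/85) → (142/85, -194/85)
T4 shear: y ← y + 2·x: (142/85, -194/85) → (142/85, 18/17)
T5 scale by (3, 1/2): (142/85, 18/17) → (426/85, 9/17)
T6 translate by (1, -6): (426/85, 9/17) → (511/85, -93/17)

T(p) = (511/85, -93/17)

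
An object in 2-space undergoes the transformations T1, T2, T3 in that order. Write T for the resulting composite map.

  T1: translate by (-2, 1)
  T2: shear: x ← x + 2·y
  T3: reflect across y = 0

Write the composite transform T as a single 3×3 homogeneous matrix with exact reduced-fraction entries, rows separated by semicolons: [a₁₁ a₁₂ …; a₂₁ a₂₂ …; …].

T1 = [1 0 -2; 0 1 1; 0 0 1]
T2·T1 = [1 2 0; 0 1 1; 0 0 1]
T3·…·T1 = [1 2 0; 0 -1 -1; 0 0 1]

T = [1 2 0; 0 -1 -1; 0 0 1]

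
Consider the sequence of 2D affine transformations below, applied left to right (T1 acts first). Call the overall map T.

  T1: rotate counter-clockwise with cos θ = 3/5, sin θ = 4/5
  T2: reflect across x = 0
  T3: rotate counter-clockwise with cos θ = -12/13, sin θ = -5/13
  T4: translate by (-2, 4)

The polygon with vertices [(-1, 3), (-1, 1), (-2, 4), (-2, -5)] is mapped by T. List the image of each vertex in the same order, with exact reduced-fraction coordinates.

T1 rotate counter-clockwise with cos θ = 3/5, sin θ = 4/5: (-1, 3) → (-3, 1); (-1, 1) → (-7/5, -1/5); (-2, 4) → (-22/5, 4/5); (-2, -5) → (14/5, -23/5)
T2 reflect across x = 0: (-3, 1) → (3, 1); (-7/5, -1/5) → (7/5, -1/5); (-22/5, 4/5) → (22/5, 4/5); (14/5, -23/5) → (-14/5, -23/5)
T3 rotate counter-clockwise with cos θ = -12/13, sin θ = -5/13: (3, 1) → (-31/13, -27/13); (7/5, -1/5) → (-89/65, -23/65); (22/5, 4/5) → (-244/65, -158/65); (-14/5, -23/5) → (53/65, 346/65)
T4 translate by (-2, 4): (-31/13, -27/13) → (-57/13, 25/13); (-89/65, -23/65) → (-219/65, 237/65); (-244/65, -158/65) → (-374/65, 102/65); (53/65, 346/65) → (-77/65, 606/65)

image vertices: (-57/13, 25/13), (-219/65, 237/65), (-374/65, 102/65), (-77/65, 606/65)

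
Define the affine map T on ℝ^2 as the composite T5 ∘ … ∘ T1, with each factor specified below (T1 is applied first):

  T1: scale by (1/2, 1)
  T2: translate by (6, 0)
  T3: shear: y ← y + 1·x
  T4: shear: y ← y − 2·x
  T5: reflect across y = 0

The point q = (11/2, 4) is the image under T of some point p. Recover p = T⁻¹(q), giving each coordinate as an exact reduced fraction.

T1 = [1/2 0 0; 0 1 0; 0 0 1]
T2·T1 = [1/2 0 6; 0 1 0; 0 0 1]
T3·…·T1 = [1/2 0 6; 1/2 1 6; 0 0 1]
T4·…·T1 = [1/2 0 6; -1/2 1 -6; 0 0 1]
T5·…·T1 = [1/2 0 6; 1/2 -1 6; 0 0 1]
det M = -1/2; M⁻¹ = [2 0 -12; 1 -1 0; 0 0 1]
M⁻¹ · (11/2, 4)ᵀ = (-1, 3/2)ᵀ

p = (-1, 3/2)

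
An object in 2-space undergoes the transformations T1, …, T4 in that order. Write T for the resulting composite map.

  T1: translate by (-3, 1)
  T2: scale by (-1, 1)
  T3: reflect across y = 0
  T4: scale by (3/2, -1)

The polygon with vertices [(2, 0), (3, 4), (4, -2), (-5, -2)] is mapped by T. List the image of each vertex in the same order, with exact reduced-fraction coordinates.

T1 translate by (-3, 1): (2, 0) → (-1, 1); (3, 4) → (0, 5); (4, -2) → (1, -1); (-5, -2) → (-8, -1)
T2 scale by (-1, 1): (-1, 1) → (1, 1); (0, 5) → (0, 5); (1, -1) → (-1, -1); (-8, -1) → (8, -1)
T3 reflect across y = 0: (1, 1) → (1, -1); (0, 5) → (0, -5); (-1, -1) → (-1, 1); (8, -1) → (8, 1)
T4 scale by (3/2, -1): (1, -1) → (3/2, 1); (0, -5) → (0, 5); (-1, 1) → (-3/2, -1); (8, 1) → (12, -1)

image vertices: (3/2, 1), (0, 5), (-3/2, -1), (12, -1)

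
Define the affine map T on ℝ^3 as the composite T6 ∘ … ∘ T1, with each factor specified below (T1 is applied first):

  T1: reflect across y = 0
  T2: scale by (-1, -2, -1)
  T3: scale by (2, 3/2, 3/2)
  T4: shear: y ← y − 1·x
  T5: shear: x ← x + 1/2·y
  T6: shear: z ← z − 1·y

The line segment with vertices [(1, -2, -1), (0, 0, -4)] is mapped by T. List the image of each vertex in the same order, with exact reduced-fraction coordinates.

T1 reflect across y = 0: (1, -2, -1) → (1, 2, -1); (0, 0, -4) → (0, 0, -4)
T2 scale by (-1, -2, -1): (1, 2, -1) → (-1, -4, 1); (0, 0, -4) → (0, 0, 4)
T3 scale by (2, 3/2, 3/2): (-1, -4, 1) → (-2, -6, 3/2); (0, 0, 4) → (0, 0, 6)
T4 shear: y ← y − 1·x: (-2, -6, 3/2) → (-2, -4, 3/2); (0, 0, 6) → (0, 0, 6)
T5 shear: x ← x + 1/2·y: (-2, -4, 3/2) → (-4, -4, 3/2); (0, 0, 6) → (0, 0, 6)
T6 shear: z ← z − 1·y: (-4, -4, 3/2) → (-4, -4, 11/2); (0, 0, 6) → (0, 0, 6)

image vertices: (-4, -4, 11/2), (0, 0, 6)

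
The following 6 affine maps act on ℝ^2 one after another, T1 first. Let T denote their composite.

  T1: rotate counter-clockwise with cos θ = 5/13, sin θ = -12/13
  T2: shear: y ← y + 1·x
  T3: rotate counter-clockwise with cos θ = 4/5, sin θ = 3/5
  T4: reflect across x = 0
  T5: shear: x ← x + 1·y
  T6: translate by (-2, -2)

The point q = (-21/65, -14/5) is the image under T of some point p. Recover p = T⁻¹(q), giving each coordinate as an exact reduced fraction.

p = (-4, -1)

T1 = [5/13 12/13 0; -12/13 5/13 0; 0 0 1]
T2·T1 = [5/13 12/13 0; -7/13 17/13 0; 0 0 1]
T3·…·T1 = [41/65 -3/65 0; -1/5 8/5 0; 0 0 1]
T4·…·T1 = [-41/65 3/65 0; -1/5 8/5 0; 0 0 1]
T5·…·T1 = [-54/65 107/65 0; -1/5 8/5 0; 0 0 1]
T6·…·T1 = [-54/65 107/65 -2; -1/5 8/5 -2; 0 0 1]
det M = -1; M⁻¹ = [-8/5 107/65 6/65; -1/5 54/65 82/65; 0 0 1]
M⁻¹ · (-21/65, -14/5)ᵀ = (-4, -1)ᵀ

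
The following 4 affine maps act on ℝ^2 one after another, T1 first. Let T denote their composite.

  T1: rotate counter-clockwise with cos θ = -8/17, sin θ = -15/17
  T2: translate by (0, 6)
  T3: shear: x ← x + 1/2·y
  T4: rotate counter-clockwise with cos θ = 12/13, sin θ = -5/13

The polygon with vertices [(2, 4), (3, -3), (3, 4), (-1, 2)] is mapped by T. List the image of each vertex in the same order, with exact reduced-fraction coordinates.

T1 rotate counter-clockwise with cos θ = -8/17, sin θ = -15/17: (2, 4) → (44/17, -62/17); (3, -3) → (-69/17, -21/17); (3, 4) → (36/17, -77/17); (-1, 2) → (38/17, -1/17)
T2 translate by (0, 6): (44/17, -62/17) → (44/17, 40/17); (-69/17, -21/17) → (-69/17, 81/17); (36/17, -77/17) → (36/17, 25/17); (38/17, -1/17) → (38/17, 101/17)
T3 shear: x ← x + 1/2·y: (44/17, 40/17) → (64/17, 40/17); (-69/17, 81/17) → (-57/34, 81/17); (36/17, 25/17) → (97/34, 25/17); (38/17, 101/17) → (177/34, 101/17)
T4 rotate counter-clockwise with cos θ = 12/13, sin θ = -5/13: (64/17, 40/17) → (968/221, 160/221); (-57/34, 81/17) → (63/221, 2229/442); (97/34, 25/17) → (707/221, 115/442); (177/34, 101/17) → (1567/221, 1539/442)

image vertices: (968/221, 160/221), (63/221, 2229/442), (707/221, 115/442), (1567/221, 1539/442)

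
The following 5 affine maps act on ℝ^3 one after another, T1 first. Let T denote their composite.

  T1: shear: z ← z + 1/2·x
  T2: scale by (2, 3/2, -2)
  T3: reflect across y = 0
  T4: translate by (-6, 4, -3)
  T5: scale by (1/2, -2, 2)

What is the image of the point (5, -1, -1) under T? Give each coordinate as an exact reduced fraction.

T(p) = (2, -11, -12)

T1 shear: z ← z + 1/2·x: (5, -1, -1) → (5, -1, 3/2)
T2 scale by (2, 3/2, -2): (5, -1, 3/2) → (10, -3/2, -3)
T3 reflect across y = 0: (10, -3/2, -3) → (10, 3/2, -3)
T4 translate by (-6, 4, -3): (10, 3/2, -3) → (4, 11/2, -6)
T5 scale by (1/2, -2, 2): (4, 11/2, -6) → (2, -11, -12)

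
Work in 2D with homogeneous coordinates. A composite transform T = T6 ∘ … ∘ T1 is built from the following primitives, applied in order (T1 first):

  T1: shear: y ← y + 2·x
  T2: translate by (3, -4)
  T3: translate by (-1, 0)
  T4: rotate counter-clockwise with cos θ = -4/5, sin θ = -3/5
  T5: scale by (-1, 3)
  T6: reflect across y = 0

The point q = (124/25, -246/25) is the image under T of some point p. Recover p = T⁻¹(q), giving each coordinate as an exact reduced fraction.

p = (0, -8/5)

T1 = [1 0 0; 2 1 0; 0 0 1]
T2·T1 = [1 0 3; 2 1 -4; 0 0 1]
T3·…·T1 = [1 0 2; 2 1 -4; 0 0 1]
T4·…·T1 = [2/5 3/5 -4; -11/5 -4/5 2; 0 0 1]
T5·…·T1 = [-2/5 -3/5 4; -33/5 -12/5 6; 0 0 1]
T6·…·T1 = [-2/5 -3/5 4; 33/5 12/5 -6; 0 0 1]
det M = 3; M⁻¹ = [4/5 1/5 -2; -11/5 -2/15 8; 0 0 1]
M⁻¹ · (124/25, -246/25)ᵀ = (0, -8/5)ᵀ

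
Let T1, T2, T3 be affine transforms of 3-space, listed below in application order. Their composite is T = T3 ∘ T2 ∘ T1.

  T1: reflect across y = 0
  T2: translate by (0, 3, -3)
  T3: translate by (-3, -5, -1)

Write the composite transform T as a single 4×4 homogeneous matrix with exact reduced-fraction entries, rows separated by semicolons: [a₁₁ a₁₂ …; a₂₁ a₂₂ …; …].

T = [1 0 0 -3; 0 -1 0 -2; 0 0 1 -4; 0 0 0 1]

T1 = [1 0 0 0; 0 -1 0 0; 0 0 1 0; 0 0 0 1]
T2·T1 = [1 0 0 0; 0 -1 0 3; 0 0 1 -3; 0 0 0 1]
T3·…·T1 = [1 0 0 -3; 0 -1 0 -2; 0 0 1 -4; 0 0 0 1]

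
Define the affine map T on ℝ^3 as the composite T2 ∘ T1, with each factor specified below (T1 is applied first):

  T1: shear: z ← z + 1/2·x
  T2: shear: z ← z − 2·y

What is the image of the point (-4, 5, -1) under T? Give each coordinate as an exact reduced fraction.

T1 shear: z ← z + 1/2·x: (-4, 5, -1) → (-4, 5, -3)
T2 shear: z ← z − 2·y: (-4, 5, -3) → (-4, 5, -13)

T(p) = (-4, 5, -13)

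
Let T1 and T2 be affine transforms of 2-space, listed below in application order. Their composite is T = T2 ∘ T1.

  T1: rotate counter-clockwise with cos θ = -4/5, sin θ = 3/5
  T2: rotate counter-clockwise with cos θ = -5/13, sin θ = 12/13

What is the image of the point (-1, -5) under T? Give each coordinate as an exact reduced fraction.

T(p) = (-23/5, 11/5)

T1 rotate counter-clockwise with cos θ = -4/5, sin θ = 3/5: (-1, -5) → (19/5, 17/5)
T2 rotate counter-clockwise with cos θ = -5/13, sin θ = 12/13: (19/5, 17/5) → (-23/5, 11/5)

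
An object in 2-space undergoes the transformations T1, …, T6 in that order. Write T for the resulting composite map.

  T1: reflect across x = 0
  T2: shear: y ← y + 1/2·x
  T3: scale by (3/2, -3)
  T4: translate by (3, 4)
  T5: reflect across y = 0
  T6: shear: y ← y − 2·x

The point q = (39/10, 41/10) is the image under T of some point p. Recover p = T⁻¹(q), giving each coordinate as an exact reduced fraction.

p = (-3/5, 5)

T1 = [-1 0 0; 0 1 0; 0 0 1]
T2·T1 = [-1 0 0; -1/2 1 0; 0 0 1]
T3·…·T1 = [-3/2 0 0; 3/2 -3 0; 0 0 1]
T4·…·T1 = [-3/2 0 3; 3/2 -3 4; 0 0 1]
T5·…·T1 = [-3/2 0 3; -3/2 3 -4; 0 0 1]
T6·…·T1 = [-3/2 0 3; 3/2 3 -10; 0 0 1]
det M = -9/2; M⁻¹ = [-2/3 0 2; 1/3 1/3 7/3; 0 0 1]
M⁻¹ · (39/10, 41/10)ᵀ = (-3/5, 5)ᵀ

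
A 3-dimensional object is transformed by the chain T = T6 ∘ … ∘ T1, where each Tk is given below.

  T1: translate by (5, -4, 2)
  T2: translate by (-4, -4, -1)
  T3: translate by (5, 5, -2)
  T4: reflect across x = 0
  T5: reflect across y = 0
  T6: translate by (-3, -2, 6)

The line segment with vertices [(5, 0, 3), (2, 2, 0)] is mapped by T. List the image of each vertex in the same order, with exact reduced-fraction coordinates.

image vertices: (-14, 1, 8), (-11, -1, 5)

T1 translate by (5, -4, 2): (5, 0, 3) → (10, -4, 5); (2, 2, 0) → (7, -2, 2)
T2 translate by (-4, -4, -1): (10, -4, 5) → (6, -8, 4); (7, -2, 2) → (3, -6, 1)
T3 translate by (5, 5, -2): (6, -8, 4) → (11, -3, 2); (3, -6, 1) → (8, -1, -1)
T4 reflect across x = 0: (11, -3, 2) → (-11, -3, 2); (8, -1, -1) → (-8, -1, -1)
T5 reflect across y = 0: (-11, -3, 2) → (-11, 3, 2); (-8, -1, -1) → (-8, 1, -1)
T6 translate by (-3, -2, 6): (-11, 3, 2) → (-14, 1, 8); (-8, 1, -1) → (-11, -1, 5)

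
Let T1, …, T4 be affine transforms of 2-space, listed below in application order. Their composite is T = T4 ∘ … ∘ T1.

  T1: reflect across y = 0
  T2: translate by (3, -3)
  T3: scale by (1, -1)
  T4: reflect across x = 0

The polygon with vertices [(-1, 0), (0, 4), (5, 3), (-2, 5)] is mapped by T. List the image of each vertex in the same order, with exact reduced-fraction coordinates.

T1 reflect across y = 0: (-1, 0) → (-1, 0); (0, 4) → (0, -4); (5, 3) → (5, -3); (-2, 5) → (-2, -5)
T2 translate by (3, -3): (-1, 0) → (2, -3); (0, -4) → (3, -7); (5, -3) → (8, -6); (-2, -5) → (1, -8)
T3 scale by (1, -1): (2, -3) → (2, 3); (3, -7) → (3, 7); (8, -6) → (8, 6); (1, -8) → (1, 8)
T4 reflect across x = 0: (2, 3) → (-2, 3); (3, 7) → (-3, 7); (8, 6) → (-8, 6); (1, 8) → (-1, 8)

image vertices: (-2, 3), (-3, 7), (-8, 6), (-1, 8)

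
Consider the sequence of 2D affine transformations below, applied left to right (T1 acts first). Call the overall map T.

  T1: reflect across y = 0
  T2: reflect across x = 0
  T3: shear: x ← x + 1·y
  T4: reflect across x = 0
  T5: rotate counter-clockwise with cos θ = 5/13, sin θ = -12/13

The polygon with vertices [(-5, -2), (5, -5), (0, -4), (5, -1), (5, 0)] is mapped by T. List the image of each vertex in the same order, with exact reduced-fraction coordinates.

T1 reflect across y = 0: (-5, -2) → (-5, 2); (5, -5) → (5, 5); (0, -4) → (0, 4); (5, -1) → (5, 1); (5, 0) → (5, 0)
T2 reflect across x = 0: (-5, 2) → (5, 2); (5, 5) → (-5, 5); (0, 4) → (0, 4); (5, 1) → (-5, 1); (5, 0) → (-5, 0)
T3 shear: x ← x + 1·y: (5, 2) → (7, 2); (-5, 5) → (0, 5); (0, 4) → (4, 4); (-5, 1) → (-4, 1); (-5, 0) → (-5, 0)
T4 reflect across x = 0: (7, 2) → (-7, 2); (0, 5) → (0, 5); (4, 4) → (-4, 4); (-4, 1) → (4, 1); (-5, 0) → (5, 0)
T5 rotate counter-clockwise with cos θ = 5/13, sin θ = -12/13: (-7, 2) → (-11/13, 94/13); (0, 5) → (60/13, 25/13); (-4, 4) → (28/13, 68/13); (4, 1) → (32/13, -43/13); (5, 0) → (25/13, -60/13)

image vertices: (-11/13, 94/13), (60/13, 25/13), (28/13, 68/13), (32/13, -43/13), (25/13, -60/13)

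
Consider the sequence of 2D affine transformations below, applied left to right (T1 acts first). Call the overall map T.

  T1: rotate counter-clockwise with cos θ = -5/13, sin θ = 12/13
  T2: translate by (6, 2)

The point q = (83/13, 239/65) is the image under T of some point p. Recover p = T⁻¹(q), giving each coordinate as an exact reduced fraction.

T1 = [-5/13 -12/13 0; 12/13 -5/13 0; 0 0 1]
T2·T1 = [-5/13 -12/13 6; 12/13 -5/13 2; 0 0 1]
det M = 1; M⁻¹ = [-5/13 12/13 6/13; -12/13 -5/13 82/13; 0 0 1]
M⁻¹ · (83/13, 239/65)ᵀ = (7/5, -1)ᵀ

p = (7/5, -1)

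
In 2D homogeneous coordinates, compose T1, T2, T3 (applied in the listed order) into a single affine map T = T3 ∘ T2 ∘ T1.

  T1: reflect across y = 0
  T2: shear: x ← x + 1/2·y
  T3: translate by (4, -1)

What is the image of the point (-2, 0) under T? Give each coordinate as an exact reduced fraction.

T(p) = (2, -1)

T1 reflect across y = 0: (-2, 0) → (-2, 0)
T2 shear: x ← x + 1/2·y: (-2, 0) → (-2, 0)
T3 translate by (4, -1): (-2, 0) → (2, -1)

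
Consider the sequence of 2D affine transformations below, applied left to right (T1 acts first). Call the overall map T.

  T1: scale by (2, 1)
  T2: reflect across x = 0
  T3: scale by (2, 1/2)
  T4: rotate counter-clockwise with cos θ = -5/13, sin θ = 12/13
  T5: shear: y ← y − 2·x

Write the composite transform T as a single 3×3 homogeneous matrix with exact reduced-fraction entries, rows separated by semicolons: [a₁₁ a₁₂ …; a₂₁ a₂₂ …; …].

T = [20/13 -6/13 0; -88/13 19/26 0; 0 0 1]

T1 = [2 0 0; 0 1 0; 0 0 1]
T2·T1 = [-2 0 0; 0 1 0; 0 0 1]
T3·…·T1 = [-4 0 0; 0 1/2 0; 0 0 1]
T4·…·T1 = [20/13 -6/13 0; -48/13 -5/26 0; 0 0 1]
T5·…·T1 = [20/13 -6/13 0; -88/13 19/26 0; 0 0 1]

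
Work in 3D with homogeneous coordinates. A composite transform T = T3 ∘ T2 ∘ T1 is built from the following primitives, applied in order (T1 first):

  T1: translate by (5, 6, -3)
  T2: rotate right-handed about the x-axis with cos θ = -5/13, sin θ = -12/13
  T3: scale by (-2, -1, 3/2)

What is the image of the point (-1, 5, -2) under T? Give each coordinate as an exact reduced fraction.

T1 translate by (5, 6, -3): (-1, 5, -2) → (4, 11, -5)
T2 rotate right-handed about the x-axis with cos θ = -5/13, sin θ = -12/13: (4, 11, -5) → (4, -115/13, -107/13)
T3 scale by (-2, -1, 3/2): (4, -115/13, -107/13) → (-8, 115/13, -321/26)

T(p) = (-8, 115/13, -321/26)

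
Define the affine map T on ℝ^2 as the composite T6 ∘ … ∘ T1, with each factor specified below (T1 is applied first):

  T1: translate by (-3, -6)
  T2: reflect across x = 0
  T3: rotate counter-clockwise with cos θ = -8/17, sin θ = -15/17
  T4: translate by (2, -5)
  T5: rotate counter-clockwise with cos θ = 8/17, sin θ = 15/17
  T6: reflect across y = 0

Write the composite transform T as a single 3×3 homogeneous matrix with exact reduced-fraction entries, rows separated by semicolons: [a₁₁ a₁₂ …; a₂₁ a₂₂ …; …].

T1 = [1 0 -3; 0 1 -6; 0 0 1]
T2·T1 = [-1 0 3; 0 1 -6; 0 0 1]
T3·…·T1 = [8/17 15/17 -114/17; 15/17 -8/17 3/17; 0 0 1]
T4·…·T1 = [8/17 15/17 -80/17; 15/17 -8/17 -82/17; 0 0 1]
T5·…·T1 = [-161/289 240/289 590/289; 240/289 161/289 -1856/289; 0 0 1]
T6·…·T1 = [-161/289 240/289 590/289; -240/289 -161/289 1856/289; 0 0 1]

T = [-161/289 240/289 590/289; -240/289 -161/289 1856/289; 0 0 1]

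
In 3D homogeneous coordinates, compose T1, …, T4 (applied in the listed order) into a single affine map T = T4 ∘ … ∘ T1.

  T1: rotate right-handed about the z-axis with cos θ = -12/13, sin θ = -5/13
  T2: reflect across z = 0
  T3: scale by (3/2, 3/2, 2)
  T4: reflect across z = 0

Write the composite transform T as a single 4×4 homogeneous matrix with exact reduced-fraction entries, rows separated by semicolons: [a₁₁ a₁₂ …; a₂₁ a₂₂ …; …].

T1 = [-12/13 5/13 0 0; -5/13 -12/13 0 0; 0 0 1 0; 0 0 0 1]
T2·T1 = [-12/13 5/13 0 0; -5/13 -12/13 0 0; 0 0 -1 0; 0 0 0 1]
T3·…·T1 = [-18/13 15/26 0 0; -15/26 -18/13 0 0; 0 0 -2 0; 0 0 0 1]
T4·…·T1 = [-18/13 15/26 0 0; -15/26 -18/13 0 0; 0 0 2 0; 0 0 0 1]

T = [-18/13 15/26 0 0; -15/26 -18/13 0 0; 0 0 2 0; 0 0 0 1]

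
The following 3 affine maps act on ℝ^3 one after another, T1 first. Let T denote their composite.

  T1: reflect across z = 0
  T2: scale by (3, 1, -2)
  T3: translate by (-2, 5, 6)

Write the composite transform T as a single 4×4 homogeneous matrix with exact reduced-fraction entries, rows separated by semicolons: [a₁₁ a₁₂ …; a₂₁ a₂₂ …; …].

T = [3 0 0 -2; 0 1 0 5; 0 0 2 6; 0 0 0 1]

T1 = [1 0 0 0; 0 1 0 0; 0 0 -1 0; 0 0 0 1]
T2·T1 = [3 0 0 0; 0 1 0 0; 0 0 2 0; 0 0 0 1]
T3·…·T1 = [3 0 0 -2; 0 1 0 5; 0 0 2 6; 0 0 0 1]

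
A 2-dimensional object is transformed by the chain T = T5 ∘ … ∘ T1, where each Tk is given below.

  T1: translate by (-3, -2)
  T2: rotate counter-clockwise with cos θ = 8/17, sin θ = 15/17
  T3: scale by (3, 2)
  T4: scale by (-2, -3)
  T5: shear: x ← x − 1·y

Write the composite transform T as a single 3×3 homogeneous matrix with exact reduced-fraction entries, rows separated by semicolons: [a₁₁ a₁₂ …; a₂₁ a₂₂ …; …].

T1 = [1 0 -3; 0 1 -2; 0 0 1]
T2·T1 = [8/17 -15/17 6/17; 15/17 8/17 -61/17; 0 0 1]
T3·…·T1 = [24/17 -45/17 18/17; 30/17 16/17 -122/17; 0 0 1]
T4·…·T1 = [-48/17 90/17 -36/17; -90/17 -48/17 366/17; 0 0 1]
T5·…·T1 = [42/17 138/17 -402/17; -90/17 -48/17 366/17; 0 0 1]

T = [42/17 138/17 -402/17; -90/17 -48/17 366/17; 0 0 1]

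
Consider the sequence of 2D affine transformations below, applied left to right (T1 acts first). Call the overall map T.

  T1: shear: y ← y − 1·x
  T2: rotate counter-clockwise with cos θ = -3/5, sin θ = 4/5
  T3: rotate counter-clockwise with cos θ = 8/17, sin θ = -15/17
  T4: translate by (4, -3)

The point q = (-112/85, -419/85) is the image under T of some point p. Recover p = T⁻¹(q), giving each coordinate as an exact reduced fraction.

p = (-4, 0)

T1 = [1 0 0; -1 1 0; 0 0 1]
T2·T1 = [1/5 -4/5 0; 7/5 -3/5 0; 0 0 1]
T3·…·T1 = [113/85 -77/85 0; 41/85 36/85 0; 0 0 1]
T4·…·T1 = [113/85 -77/85 4; 41/85 36/85 -3; 0 0 1]
det M = 1; M⁻¹ = [36/85 77/85 87/85; -41/85 113/85 503/85; 0 0 1]
M⁻¹ · (-112/85, -419/85)ᵀ = (-4, 0)ᵀ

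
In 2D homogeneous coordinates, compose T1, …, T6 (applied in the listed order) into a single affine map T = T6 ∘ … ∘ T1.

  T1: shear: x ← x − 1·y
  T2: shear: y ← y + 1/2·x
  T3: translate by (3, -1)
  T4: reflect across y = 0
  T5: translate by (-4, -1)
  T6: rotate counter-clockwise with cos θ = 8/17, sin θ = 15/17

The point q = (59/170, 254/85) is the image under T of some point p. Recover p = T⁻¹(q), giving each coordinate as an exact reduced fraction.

T1 = [1 -1 0; 0 1 0; 0 0 1]
T2·T1 = [1 -1 0; 1/2 1/2 0; 0 0 1]
T3·…·T1 = [1 -1 3; 1/2 1/2 -1; 0 0 1]
T4·…·T1 = [1 -1 3; -1/2 -1/2 1; 0 0 1]
T5·…·T1 = [1 -1 -1; -1/2 -1/2 0; 0 0 1]
T6·…·T1 = [31/34 -1/34 -8/17; 11/17 -19/17 -15/17; 0 0 1]
det M = -1; M⁻¹ = [19/17 -1/34 1/2; 11/17 -31/34 -1/2; 0 0 1]
M⁻¹ · (59/170, 254/85)ᵀ = (4/5, -3)ᵀ

p = (4/5, -3)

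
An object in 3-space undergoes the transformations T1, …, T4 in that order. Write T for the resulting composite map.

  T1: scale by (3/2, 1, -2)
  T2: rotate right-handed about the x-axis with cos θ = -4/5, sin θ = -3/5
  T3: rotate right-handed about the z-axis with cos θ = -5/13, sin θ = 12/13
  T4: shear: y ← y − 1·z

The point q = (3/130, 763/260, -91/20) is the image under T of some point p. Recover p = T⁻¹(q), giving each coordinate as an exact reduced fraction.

p = (-1, 9/4, -2)

T1 = [3/2 0 0 0; 0 1 0 0; 0 0 -2 0; 0 0 0 1]
T2·T1 = [3/2 0 0 0; 0 -4/5 -6/5 0; 0 -3/5 8/5 0; 0 0 0 1]
T3·…·T1 = [-15/26 48/65 72/65 0; 18/13 4/13 6/13 0; 0 -3/5 8/5 0; 0 0 0 1]
T4·…·T1 = [-15/26 48/65 72/65 0; 18/13 59/65 -74/65 0; 0 -3/5 8/5 0; 0 0 0 1]
det M = -3; M⁻¹ = [-10/39 8/13 8/13 0; 48/65 4/13 -19/65 0; 18/65 3/26 67/130 0; 0 0 0 1]
M⁻¹ · (3/130, 763/260, -91/20)ᵀ = (-1, 9/4, -2)ᵀ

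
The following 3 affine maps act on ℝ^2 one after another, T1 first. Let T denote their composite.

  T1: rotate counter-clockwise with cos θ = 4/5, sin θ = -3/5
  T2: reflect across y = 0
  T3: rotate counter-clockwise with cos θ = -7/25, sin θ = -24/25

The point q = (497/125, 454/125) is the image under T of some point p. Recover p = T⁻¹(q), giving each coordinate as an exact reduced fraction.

p = (-2, -5)

T1 = [4/5 3/5 0; -3/5 4/5 0; 0 0 1]
T2·T1 = [4/5 3/5 0; 3/5 -4/5 0; 0 0 1]
T3·…·T1 = [44/125 -117/125 0; -117/125 -44/125 0; 0 0 1]
det M = -1; M⁻¹ = [44/125 -117/125 0; -117/125 -44/125 0; 0 0 1]
M⁻¹ · (497/125, 454/125)ᵀ = (-2, -5)ᵀ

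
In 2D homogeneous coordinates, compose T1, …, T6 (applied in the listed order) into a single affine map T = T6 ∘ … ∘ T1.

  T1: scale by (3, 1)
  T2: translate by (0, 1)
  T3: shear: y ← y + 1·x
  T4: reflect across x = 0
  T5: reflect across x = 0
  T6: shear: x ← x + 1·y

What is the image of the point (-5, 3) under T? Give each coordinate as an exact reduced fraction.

T1 scale by (3, 1): (-5, 3) → (-15, 3)
T2 translate by (0, 1): (-15, 3) → (-15, 4)
T3 shear: y ← y + 1·x: (-15, 4) → (-15, -11)
T4 reflect across x = 0: (-15, -11) → (15, -11)
T5 reflect across x = 0: (15, -11) → (-15, -11)
T6 shear: x ← x + 1·y: (-15, -11) → (-26, -11)

T(p) = (-26, -11)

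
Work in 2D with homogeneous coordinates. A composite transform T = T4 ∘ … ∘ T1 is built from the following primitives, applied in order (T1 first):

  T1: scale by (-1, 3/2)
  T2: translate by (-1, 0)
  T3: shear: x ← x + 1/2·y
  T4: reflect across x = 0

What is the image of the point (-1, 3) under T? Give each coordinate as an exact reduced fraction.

T1 scale by (-1, 3/2): (-1, 3) → (1, 9/2)
T2 translate by (-1, 0): (1, 9/2) → (0, 9/2)
T3 shear: x ← x + 1/2·y: (0, 9/2) → (9/4, 9/2)
T4 reflect across x = 0: (9/4, 9/2) → (-9/4, 9/2)

T(p) = (-9/4, 9/2)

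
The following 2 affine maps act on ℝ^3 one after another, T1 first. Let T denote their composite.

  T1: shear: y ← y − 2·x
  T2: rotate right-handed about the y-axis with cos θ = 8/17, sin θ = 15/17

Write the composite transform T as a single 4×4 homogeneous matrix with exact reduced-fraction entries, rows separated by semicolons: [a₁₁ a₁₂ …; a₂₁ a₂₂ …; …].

T = [8/17 0 15/17 0; -2 1 0 0; -15/17 0 8/17 0; 0 0 0 1]

T1 = [1 0 0 0; -2 1 0 0; 0 0 1 0; 0 0 0 1]
T2·T1 = [8/17 0 15/17 0; -2 1 0 0; -15/17 0 8/17 0; 0 0 0 1]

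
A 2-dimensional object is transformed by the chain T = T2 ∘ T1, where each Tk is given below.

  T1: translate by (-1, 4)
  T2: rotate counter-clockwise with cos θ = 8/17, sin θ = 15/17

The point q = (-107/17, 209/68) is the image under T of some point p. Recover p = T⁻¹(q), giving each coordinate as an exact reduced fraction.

p = (3/4, 3)

T1 = [1 0 -1; 0 1 4; 0 0 1]
T2·T1 = [8/17 -15/17 -4; 15/17 8/17 1; 0 0 1]
det M = 1; M⁻¹ = [8/17 15/17 1; -15/17 8/17 -4; 0 0 1]
M⁻¹ · (-107/17, 209/68)ᵀ = (3/4, 3)ᵀ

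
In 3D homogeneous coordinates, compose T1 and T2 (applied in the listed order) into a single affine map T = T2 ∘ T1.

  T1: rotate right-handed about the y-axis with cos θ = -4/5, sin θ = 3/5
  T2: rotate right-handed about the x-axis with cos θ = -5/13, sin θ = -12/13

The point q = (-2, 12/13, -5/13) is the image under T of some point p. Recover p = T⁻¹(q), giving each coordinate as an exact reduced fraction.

T1 = [-4/5 0 3/5 0; 0 1 0 0; -3/5 0 -4/5 0; 0 0 0 1]
T2·T1 = [-4/5 0 3/5 0; -36/65 -5/13 -48/65 0; 3/13 -12/13 4/13 0; 0 0 0 1]
det M = 1; M⁻¹ = [-4/5 -36/65 3/13 0; 0 -5/13 -12/13 0; 3/5 -48/65 4/13 0; 0 0 0 1]
M⁻¹ · (-2, 12/13, -5/13)ᵀ = (1, 0, -2)ᵀ

p = (1, 0, -2)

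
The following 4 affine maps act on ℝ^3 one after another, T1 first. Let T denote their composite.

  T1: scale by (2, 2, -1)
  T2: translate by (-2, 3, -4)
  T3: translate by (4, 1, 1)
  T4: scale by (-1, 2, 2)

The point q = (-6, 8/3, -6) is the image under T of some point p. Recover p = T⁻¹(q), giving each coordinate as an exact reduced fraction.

T1 = [2 0 0 0; 0 2 0 0; 0 0 -1 0; 0 0 0 1]
T2·T1 = [2 0 0 -2; 0 2 0 3; 0 0 -1 -4; 0 0 0 1]
T3·…·T1 = [2 0 0 2; 0 2 0 4; 0 0 -1 -3; 0 0 0 1]
T4·…·T1 = [-2 0 0 -2; 0 4 0 8; 0 0 -2 -6; 0 0 0 1]
det M = 16; M⁻¹ = [-1/2 0 0 -1; 0 1/4 0 -2; 0 0 -1/2 -3; 0 0 0 1]
M⁻¹ · (-6, 8/3, -6)ᵀ = (2, -4/3, 0)ᵀ

p = (2, -4/3, 0)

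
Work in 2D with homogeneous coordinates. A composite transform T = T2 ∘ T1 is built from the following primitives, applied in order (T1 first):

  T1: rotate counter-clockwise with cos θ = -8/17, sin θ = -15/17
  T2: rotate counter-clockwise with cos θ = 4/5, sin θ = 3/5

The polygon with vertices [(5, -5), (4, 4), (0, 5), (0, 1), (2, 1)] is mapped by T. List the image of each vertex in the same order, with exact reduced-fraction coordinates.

image vertices: (-71/17, -97/17), (388/85, -284/85), (84/17, 13/17), (84/85, 13/85), (22/17, -31/17)

T1 rotate counter-clockwise with cos θ = -8/17, sin θ = -15/17: (5, -5) → (-115/17, -35/17); (4, 4) → (28/17, -92/17); (0, 5) → (75/17, -40/17); (0, 1) → (15/17, -8/17); (2, 1) → (-1/17, -38/17)
T2 rotate counter-clockwise with cos θ = 4/5, sin θ = 3/5: (-115/17, -35/17) → (-71/17, -97/17); (28/17, -92/17) → (388/85, -284/85); (75/17, -40/17) → (84/17, 13/17); (15/17, -8/17) → (84/85, 13/85); (-1/17, -38/17) → (22/17, -31/17)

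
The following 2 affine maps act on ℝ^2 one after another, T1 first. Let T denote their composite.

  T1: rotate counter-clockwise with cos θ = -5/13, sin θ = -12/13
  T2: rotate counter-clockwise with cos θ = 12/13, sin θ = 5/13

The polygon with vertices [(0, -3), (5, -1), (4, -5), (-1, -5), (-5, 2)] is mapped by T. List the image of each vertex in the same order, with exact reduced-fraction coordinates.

image vertices: (-3, 0), (-1, -5), (-5, -4), (-5, 1), (2, 5)

T1 rotate counter-clockwise with cos θ = -5/13, sin θ = -12/13: (0, -3) → (-36/13, 15/13); (5, -1) → (-37/13, -55/13); (4, -5) → (-80/13, -23/13); (-1, -5) → (-55/13, 37/13); (-5, 2) → (49/13, 50/13)
T2 rotate counter-clockwise with cos θ = 12/13, sin θ = 5/13: (-36/13, 15/13) → (-3, 0); (-37/13, -55/13) → (-1, -5); (-80/13, -23/13) → (-5, -4); (-55/13, 37/13) → (-5, 1); (49/13, 50/13) → (2, 5)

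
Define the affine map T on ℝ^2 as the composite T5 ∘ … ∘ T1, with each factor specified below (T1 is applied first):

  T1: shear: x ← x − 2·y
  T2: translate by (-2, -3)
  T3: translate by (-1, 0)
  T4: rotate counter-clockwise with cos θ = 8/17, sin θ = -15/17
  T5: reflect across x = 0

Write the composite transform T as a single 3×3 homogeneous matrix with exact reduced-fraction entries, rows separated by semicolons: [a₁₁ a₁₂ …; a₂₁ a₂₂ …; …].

T = [-8/17 1/17 69/17; -15/17 38/17 21/17; 0 0 1]

T1 = [1 -2 0; 0 1 0; 0 0 1]
T2·T1 = [1 -2 -2; 0 1 -3; 0 0 1]
T3·…·T1 = [1 -2 -3; 0 1 -3; 0 0 1]
T4·…·T1 = [8/17 -1/17 -69/17; -15/17 38/17 21/17; 0 0 1]
T5·…·T1 = [-8/17 1/17 69/17; -15/17 38/17 21/17; 0 0 1]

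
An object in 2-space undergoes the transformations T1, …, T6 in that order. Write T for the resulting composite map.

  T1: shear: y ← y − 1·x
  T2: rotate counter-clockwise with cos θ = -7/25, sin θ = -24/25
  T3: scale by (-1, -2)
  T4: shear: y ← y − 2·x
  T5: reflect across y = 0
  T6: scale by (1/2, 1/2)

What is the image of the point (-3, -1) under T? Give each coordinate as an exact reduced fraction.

T1 shear: y ← y − 1·x: (-3, -1) → (-3, 2)
T2 rotate counter-clockwise with cos θ = -7/25, sin θ = -24/25: (-3, 2) → (69/25, 58/25)
T3 scale by (-1, -2): (69/25, 58/25) → (-69/25, -116/25)
T4 shear: y ← y − 2·x: (-69/25, -116/25) → (-69/25, 22/25)
T5 reflect across y = 0: (-69/25, 22/25) → (-69/25, -22/25)
T6 scale by (1/2, 1/2): (-69/25, -22/25) → (-69/50, -11/25)

T(p) = (-69/50, -11/25)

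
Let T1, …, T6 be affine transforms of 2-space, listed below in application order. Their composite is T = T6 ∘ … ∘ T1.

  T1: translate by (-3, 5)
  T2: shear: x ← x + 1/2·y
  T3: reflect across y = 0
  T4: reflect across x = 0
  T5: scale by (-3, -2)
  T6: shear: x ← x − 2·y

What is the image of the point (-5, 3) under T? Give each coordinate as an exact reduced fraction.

T1 translate by (-3, 5): (-5, 3) → (-8, 8)
T2 shear: x ← x + 1/2·y: (-8, 8) → (-4, 8)
T3 reflect across y = 0: (-4, 8) → (-4, -8)
T4 reflect across x = 0: (-4, -8) → (4, -8)
T5 scale by (-3, -2): (4, -8) → (-12, 16)
T6 shear: x ← x − 2·y: (-12, 16) → (-44, 16)

T(p) = (-44, 16)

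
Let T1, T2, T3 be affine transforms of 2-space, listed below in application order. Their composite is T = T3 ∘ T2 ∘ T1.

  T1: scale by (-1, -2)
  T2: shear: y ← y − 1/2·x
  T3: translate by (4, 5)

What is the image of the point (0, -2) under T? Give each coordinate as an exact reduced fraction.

T1 scale by (-1, -2): (0, -2) → (0, 4)
T2 shear: y ← y − 1/2·x: (0, 4) → (0, 4)
T3 translate by (4, 5): (0, 4) → (4, 9)

T(p) = (4, 9)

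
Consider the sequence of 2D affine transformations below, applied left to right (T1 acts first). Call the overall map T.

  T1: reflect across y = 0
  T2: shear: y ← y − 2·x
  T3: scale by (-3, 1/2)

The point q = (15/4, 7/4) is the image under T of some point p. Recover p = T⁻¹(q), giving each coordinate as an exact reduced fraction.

p = (-5/4, -1)

T1 = [1 0 0; 0 -1 0; 0 0 1]
T2·T1 = [1 0 0; -2 -1 0; 0 0 1]
T3·…·T1 = [-3 0 0; -1 -1/2 0; 0 0 1]
det M = 3/2; M⁻¹ = [-1/3 0 0; 2/3 -2 0; 0 0 1]
M⁻¹ · (15/4, 7/4)ᵀ = (-5/4, -1)ᵀ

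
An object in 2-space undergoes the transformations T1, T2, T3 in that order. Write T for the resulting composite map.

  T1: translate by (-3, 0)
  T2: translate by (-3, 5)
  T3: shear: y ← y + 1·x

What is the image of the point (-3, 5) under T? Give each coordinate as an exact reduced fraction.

T(p) = (-9, 1)

T1 translate by (-3, 0): (-3, 5) → (-6, 5)
T2 translate by (-3, 5): (-6, 5) → (-9, 10)
T3 shear: y ← y + 1·x: (-9, 10) → (-9, 1)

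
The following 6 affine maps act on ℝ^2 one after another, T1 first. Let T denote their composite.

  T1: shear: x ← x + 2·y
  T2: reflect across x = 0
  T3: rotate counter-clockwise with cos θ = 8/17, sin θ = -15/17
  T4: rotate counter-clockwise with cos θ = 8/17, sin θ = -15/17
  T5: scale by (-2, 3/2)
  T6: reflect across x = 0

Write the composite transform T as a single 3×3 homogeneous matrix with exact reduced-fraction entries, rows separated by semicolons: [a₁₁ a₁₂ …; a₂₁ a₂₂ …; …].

T = [322/289 1124/289 0; 360/289 957/578 0; 0 0 1]

T1 = [1 2 0; 0 1 0; 0 0 1]
T2·T1 = [-1 -2 0; 0 1 0; 0 0 1]
T3·…·T1 = [-8/17 -1/17 0; 15/17 38/17 0; 0 0 1]
T4·…·T1 = [161/289 562/289 0; 240/289 319/289 0; 0 0 1]
T5·…·T1 = [-322/289 -1124/289 0; 360/289 957/578 0; 0 0 1]
T6·…·T1 = [322/289 1124/289 0; 360/289 957/578 0; 0 0 1]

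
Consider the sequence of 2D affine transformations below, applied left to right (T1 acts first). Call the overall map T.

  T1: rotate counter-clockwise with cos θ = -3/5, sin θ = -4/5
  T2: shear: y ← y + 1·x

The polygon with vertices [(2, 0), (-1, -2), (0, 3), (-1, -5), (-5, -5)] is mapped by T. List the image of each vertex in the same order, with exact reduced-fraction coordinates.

image vertices: (-6/5, -14/5), (-1, 1), (12/5, 3/5), (-17/5, 2/5), (-1, 6)

T1 rotate counter-clockwise with cos θ = -3/5, sin θ = -4/5: (2, 0) → (-6/5, -8/5); (-1, -2) → (-1, 2); (0, 3) → (12/5, -9/5); (-1, -5) → (-17/5, 19/5); (-5, -5) → (-1, 7)
T2 shear: y ← y + 1·x: (-6/5, -8/5) → (-6/5, -14/5); (-1, 2) → (-1, 1); (12/5, -9/5) → (12/5, 3/5); (-17/5, 19/5) → (-17/5, 2/5); (-1, 7) → (-1, 6)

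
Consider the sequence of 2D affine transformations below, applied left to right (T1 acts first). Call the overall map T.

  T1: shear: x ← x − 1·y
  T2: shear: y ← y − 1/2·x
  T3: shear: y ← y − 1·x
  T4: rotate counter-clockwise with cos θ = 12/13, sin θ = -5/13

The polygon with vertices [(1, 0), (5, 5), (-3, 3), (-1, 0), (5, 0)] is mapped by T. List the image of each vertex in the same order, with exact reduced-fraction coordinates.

image vertices: (9/26, -23/13), (25/13, 60/13), (-12/13, 174/13), (-9/26, 23/13), (45/26, -115/13)

T1 shear: x ← x − 1·y: (1, 0) → (1, 0); (5, 5) → (0, 5); (-3, 3) → (-6, 3); (-1, 0) → (-1, 0); (5, 0) → (5, 0)
T2 shear: y ← y − 1/2·x: (1, 0) → (1, -1/2); (0, 5) → (0, 5); (-6, 3) → (-6, 6); (-1, 0) → (-1, 1/2); (5, 0) → (5, -5/2)
T3 shear: y ← y − 1·x: (1, -1/2) → (1, -3/2); (0, 5) → (0, 5); (-6, 6) → (-6, 12); (-1, 1/2) → (-1, 3/2); (5, -5/2) → (5, -15/2)
T4 rotate counter-clockwise with cos θ = 12/13, sin θ = -5/13: (1, -3/2) → (9/26, -23/13); (0, 5) → (25/13, 60/13); (-6, 12) → (-12/13, 174/13); (-1, 3/2) → (-9/26, 23/13); (5, -15/2) → (45/26, -115/13)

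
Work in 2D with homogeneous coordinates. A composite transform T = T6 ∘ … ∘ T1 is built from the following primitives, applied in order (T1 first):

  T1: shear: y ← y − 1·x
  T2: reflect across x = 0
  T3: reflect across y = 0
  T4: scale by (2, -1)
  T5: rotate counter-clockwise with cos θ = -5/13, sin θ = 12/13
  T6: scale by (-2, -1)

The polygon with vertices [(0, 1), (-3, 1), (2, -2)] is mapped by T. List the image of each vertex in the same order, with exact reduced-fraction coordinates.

T1 shear: y ← y − 1·x: (0, 1) → (0, 1); (-3, 1) → (-3, 4); (2, -2) → (2, -4)
T2 reflect across x = 0: (0, 1) → (0, 1); (-3, 4) → (3, 4); (2, -4) → (-2, -4)
T3 reflect across y = 0: (0, 1) → (0, -1); (3, 4) → (3, -4); (-2, -4) → (-2, 4)
T4 scale by (2, -1): (0, -1) → (0, 1); (3, -4) → (6, 4); (-2, 4) → (-4, -4)
T5 rotate counter-clockwise with cos θ = -5/13, sin θ = 12/13: (0, 1) → (-12/13, -5/13); (6, 4) → (-6, 4); (-4, -4) → (68/13, -28/13)
T6 scale by (-2, -1): (-12/13, -5/13) → (24/13, 5/13); (-6, 4) → (12, -4); (68/13, -28/13) → (-136/13, 28/13)

image vertices: (24/13, 5/13), (12, -4), (-136/13, 28/13)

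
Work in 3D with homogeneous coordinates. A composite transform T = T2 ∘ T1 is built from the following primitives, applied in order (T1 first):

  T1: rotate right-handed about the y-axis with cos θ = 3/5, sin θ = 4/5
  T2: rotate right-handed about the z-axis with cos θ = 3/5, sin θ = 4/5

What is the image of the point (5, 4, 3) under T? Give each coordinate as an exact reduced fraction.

T1 rotate right-handed about the y-axis with cos θ = 3/5, sin θ = 4/5: (5, 4, 3) → (27/5, 4, -11/5)
T2 rotate right-handed about the z-axis with cos θ = 3/5, sin θ = 4/5: (27/5, 4, -11/5) → (1/25, 168/25, -11/5)

T(p) = (1/25, 168/25, -11/5)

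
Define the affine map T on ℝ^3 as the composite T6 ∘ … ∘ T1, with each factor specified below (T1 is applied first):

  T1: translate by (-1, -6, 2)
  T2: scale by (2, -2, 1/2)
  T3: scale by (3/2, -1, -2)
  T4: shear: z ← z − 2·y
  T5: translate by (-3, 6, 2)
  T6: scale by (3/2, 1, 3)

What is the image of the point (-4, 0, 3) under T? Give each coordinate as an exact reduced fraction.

T(p) = (-27, -6, 63)

T1 translate by (-1, -6, 2): (-4, 0, 3) → (-5, -6, 5)
T2 scale by (2, -2, 1/2): (-5, -6, 5) → (-10, 12, 5/2)
T3 scale by (3/2, -1, -2): (-10, 12, 5/2) → (-15, -12, -5)
T4 shear: z ← z − 2·y: (-15, -12, -5) → (-15, -12, 19)
T5 translate by (-3, 6, 2): (-15, -12, 19) → (-18, -6, 21)
T6 scale by (3/2, 1, 3): (-18, -6, 21) → (-27, -6, 63)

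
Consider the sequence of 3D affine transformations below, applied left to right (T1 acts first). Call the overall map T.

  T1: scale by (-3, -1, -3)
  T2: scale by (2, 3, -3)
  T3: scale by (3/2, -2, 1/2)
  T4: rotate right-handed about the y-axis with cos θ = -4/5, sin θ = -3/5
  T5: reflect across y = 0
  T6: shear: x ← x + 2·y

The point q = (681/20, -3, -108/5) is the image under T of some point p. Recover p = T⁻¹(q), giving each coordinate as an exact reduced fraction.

T1 = [-3 0 0 0; 0 -1 0 0; 0 0 -3 0; 0 0 0 1]
T2·T1 = [-6 0 0 0; 0 -3 0 0; 0 0 9 0; 0 0 0 1]
T3·…·T1 = [-9 0 0 0; 0 6 0 0; 0 0 9/2 0; 0 0 0 1]
T4·…·T1 = [36/5 0 -27/10 0; 0 6 0 0; -27/5 0 -18/5 0; 0 0 0 1]
T5·…·T1 = [36/5 0 -27/10 0; 0 -6 0 0; -27/5 0 -18/5 0; 0 0 0 1]
T6·…·T1 = [36/5 -12 -27/10 0; 0 -6 0 0; -27/5 0 -18/5 0; 0 0 0 1]
det M = 243; M⁻¹ = [4/45 -8/45 -1/15 0; 0 -1/6 0 0; -2/15 4/15 -8/45 0; 0 0 0 1]
M⁻¹ · (681/20, -3, -108/5)ᵀ = (5, 1/2, -3/2)ᵀ

p = (5, 1/2, -3/2)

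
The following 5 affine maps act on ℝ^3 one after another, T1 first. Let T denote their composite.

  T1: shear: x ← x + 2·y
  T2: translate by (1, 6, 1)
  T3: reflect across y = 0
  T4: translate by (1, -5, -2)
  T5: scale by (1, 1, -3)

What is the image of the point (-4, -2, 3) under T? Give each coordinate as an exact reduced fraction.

T1 shear: x ← x + 2·y: (-4, -2, 3) → (-8, -2, 3)
T2 translate by (1, 6, 1): (-8, -2, 3) → (-7, 4, 4)
T3 reflect across y = 0: (-7, 4, 4) → (-7, -4, 4)
T4 translate by (1, -5, -2): (-7, -4, 4) → (-6, -9, 2)
T5 scale by (1, 1, -3): (-6, -9, 2) → (-6, -9, -6)

T(p) = (-6, -9, -6)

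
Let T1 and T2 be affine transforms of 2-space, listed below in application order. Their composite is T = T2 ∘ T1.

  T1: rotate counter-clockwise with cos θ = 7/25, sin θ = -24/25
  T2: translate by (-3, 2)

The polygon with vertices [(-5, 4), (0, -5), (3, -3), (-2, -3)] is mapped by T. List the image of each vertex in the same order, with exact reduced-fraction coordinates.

T1 rotate counter-clockwise with cos θ = 7/25, sin θ = -24/25: (-5, 4) → (61/25, 148/25); (0, -5) → (-24/5, -7/5); (3, -3) → (-51/25, -93/25); (-2, -3) → (-86/25, 27/25)
T2 translate by (-3, 2): (61/25, 148/25) → (-14/25, 198/25); (-24/5, -7/5) → (-39/5, 3/5); (-51/25, -93/25) → (-126/25, -43/25); (-86/25, 27/25) → (-161/25, 77/25)

image vertices: (-14/25, 198/25), (-39/5, 3/5), (-126/25, -43/25), (-161/25, 77/25)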